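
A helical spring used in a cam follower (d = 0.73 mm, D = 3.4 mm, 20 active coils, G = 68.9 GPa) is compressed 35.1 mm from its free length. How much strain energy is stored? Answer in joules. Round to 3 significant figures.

k = Gd⁴/(8D³N_a) = (68.9×10³)(0.73⁴)/(8·3.4³·20) = 3.1114 N/mm
U = ½kδ² = 0.5 × 3.1114 × 35.1² = 1916.6 N·mm = 1.9166 J

1.92 J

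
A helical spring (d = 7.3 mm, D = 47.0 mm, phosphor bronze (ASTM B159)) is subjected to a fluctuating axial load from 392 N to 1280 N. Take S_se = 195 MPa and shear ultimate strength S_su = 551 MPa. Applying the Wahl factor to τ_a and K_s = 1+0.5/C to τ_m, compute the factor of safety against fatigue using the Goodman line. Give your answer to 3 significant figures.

0.731

C = D/d = 47.0/7.3 = 6.4384; K_W = (4C−1)/(4C−4)+0.615/C = 1.2334; K_s = 1+0.5/C = 1.0777
F_a = (F_max−F_min)/2 = 444 N; F_m = (F_max+F_min)/2 = 836 N
τ_a = K_W·8F_aD/(πd³) = 1.2334 × 136.6 = 168.49 MPa
τ_m = K_s·8F_mD/(πd³) = 1.0777 × 257.2 = 277.18 MPa
Goodman: 1/n_f = τ_a/S_se + τ_m/S_su = 168.49/195 + 277.18/551 = 0.86404 + 0.50304 = 1.3671
n_f = 1/1.3671 = 0.7315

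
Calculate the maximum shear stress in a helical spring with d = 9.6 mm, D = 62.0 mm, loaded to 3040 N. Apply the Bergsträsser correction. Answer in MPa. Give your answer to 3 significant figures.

Spring index C = D/d = 62.0/9.6 = 6.4583
K_B = (4C+2)/(4C−3) = 27.833/22.833 = 1.2190
τ₀ = 8FD/(πd³) = 8·3040·62.0/(π·9.6³) = 1.50784e+06/2779.5 = 542.49 MPa
τ_max = K·τ₀ = 1.2190 × 542.49 = 661.28 MPa

661 MPa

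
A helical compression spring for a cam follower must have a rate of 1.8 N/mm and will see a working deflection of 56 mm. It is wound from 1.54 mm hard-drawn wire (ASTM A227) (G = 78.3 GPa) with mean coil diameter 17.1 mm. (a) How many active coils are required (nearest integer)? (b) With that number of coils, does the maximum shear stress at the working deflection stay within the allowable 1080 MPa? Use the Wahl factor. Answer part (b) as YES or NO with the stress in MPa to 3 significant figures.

(a) 6 coils; (b) NO, τ_max = 1380 MPa

N_a = Gd⁴/(8D³k) = (78.3×10³)(1.54⁴)/(8·17.1³·1.8) = 6.116 → N_a = 6
Actual rate k = Gd⁴/(8D³·6) = 1.8349 N/mm
Working load F = kδ = 1.8349·56 = 102.76 N
C = 17.1/1.54 = 11.1039; K_W = (4C−1)/(4C−4)+0.615/C = 1.1296
τ_max = K_W·8FD/(πd³) = 1.1296·1225.1 = 1383.9 MPa
τ_max > 1080 MPa → exceeds allowable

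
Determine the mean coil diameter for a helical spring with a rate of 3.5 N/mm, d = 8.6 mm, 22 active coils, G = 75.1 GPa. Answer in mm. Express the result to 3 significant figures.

87.4 mm

D = (Gd⁴/(8N_a·k))^(1/3) = (75.1×10³·8.6⁴/(8·22·3.5))^(1/3)
  = (666888)^(1/3) = 87.3677 mm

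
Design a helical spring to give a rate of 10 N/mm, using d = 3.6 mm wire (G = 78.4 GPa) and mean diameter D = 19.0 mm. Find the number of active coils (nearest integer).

N_a = Gd⁴/(8D³k) = (78.4×10³ × 3.6⁴)/(8 × 19.0³ × 10)
    = 1.31682e+07 / 548720 = 24 → 24 coils

24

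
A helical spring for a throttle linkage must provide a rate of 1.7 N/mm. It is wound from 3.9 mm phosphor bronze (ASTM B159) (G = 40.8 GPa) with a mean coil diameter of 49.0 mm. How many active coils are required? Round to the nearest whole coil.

6

N_a = Gd⁴/(8D³k) = (40.8×10³ × 3.9⁴)/(8 × 49.0³ × 1.7)
    = 9.43884e+06 / 1.60003e+06 = 5.899 → 6 coils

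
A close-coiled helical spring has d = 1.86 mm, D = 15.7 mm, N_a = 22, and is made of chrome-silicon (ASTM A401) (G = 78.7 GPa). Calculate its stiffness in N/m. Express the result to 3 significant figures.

1380 N/m

k = Gd⁴/(8D³N_a) = (78.7×10³ × 1.86⁴) / (8 × 15.7³ × 22)
  = 941947 / 681101 = 1.383 N/mm = 1383 N/m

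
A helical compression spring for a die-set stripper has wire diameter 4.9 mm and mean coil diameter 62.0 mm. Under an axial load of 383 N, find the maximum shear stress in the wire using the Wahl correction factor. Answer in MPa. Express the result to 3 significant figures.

Spring index C = D/d = 62.0/4.9 = 12.6531
K_W = (4C−1)/(4C−4) + 0.615/C = 49.612/46.612 + 0.0486 = 1.1130
τ₀ = 8FD/(πd³) = 8·383·62.0/(π·4.9³) = 189968/369.61 = 513.98 MPa
τ_max = K·τ₀ = 1.1130 × 513.98 = 572.04 MPa

572 MPa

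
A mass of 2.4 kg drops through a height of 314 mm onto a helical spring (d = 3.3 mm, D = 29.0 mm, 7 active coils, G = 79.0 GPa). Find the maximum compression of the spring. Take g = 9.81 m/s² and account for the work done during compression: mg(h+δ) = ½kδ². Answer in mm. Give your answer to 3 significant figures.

50.0 mm

k = Gd⁴/(8D³N_a) = (79.0×10³)(3.3⁴)/(8·29.0³·7) = 6.8596 N/mm
W = mg = 2.4 × 9.81 = 23.544 N
½kδ² − Wδ − Wh = 0 → δ = (W + √(W² + 2kWh))/k
δ = (23.544 + √(554.32 + 101424))/6.8596 = (23.544 + 319.34)/6.8596 = 49.986 mm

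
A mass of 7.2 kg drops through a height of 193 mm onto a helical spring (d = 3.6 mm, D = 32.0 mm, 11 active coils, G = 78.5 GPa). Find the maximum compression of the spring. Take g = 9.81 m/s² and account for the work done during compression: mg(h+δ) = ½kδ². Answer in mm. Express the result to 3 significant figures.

94.2 mm

k = Gd⁴/(8D³N_a) = (78.5×10³)(3.6⁴)/(8·32.0³·11) = 4.5724 N/mm
W = mg = 7.2 × 9.81 = 70.632 N
½kδ² − Wδ − Wh = 0 → δ = (W + √(W² + 2kWh))/k
δ = (70.632 + √(4988.9 + 124663))/4.5724 = (70.632 + 360.07)/4.5724 = 94.196 mm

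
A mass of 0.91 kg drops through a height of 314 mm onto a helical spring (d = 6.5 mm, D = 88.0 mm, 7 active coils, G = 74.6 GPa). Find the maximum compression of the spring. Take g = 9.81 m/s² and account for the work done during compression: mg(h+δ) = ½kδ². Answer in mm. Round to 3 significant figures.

42.7 mm

k = Gd⁴/(8D³N_a) = (74.6×10³)(6.5⁴)/(8·88.0³·7) = 3.4894 N/mm
W = mg = 0.91 × 9.81 = 8.9271 N
½kδ² − Wδ − Wh = 0 → δ = (W + √(W² + 2kWh))/k
δ = (8.9271 + √(79.693 + 19562.6))/3.4894 = (8.9271 + 140.15)/3.4894 = 42.723 mm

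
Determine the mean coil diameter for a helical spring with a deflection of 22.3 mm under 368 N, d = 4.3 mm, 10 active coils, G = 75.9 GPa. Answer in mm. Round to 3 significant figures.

27.0 mm

Required rate k = F/δ = 368/22.3 = 16.502 N/mm
D = (Gd⁴/(8N_a·k))^(1/3) = (75.9×10³·4.3⁴/(8·10·16.502))^(1/3)
  = (19655.4)^(1/3) = 26.9874 mm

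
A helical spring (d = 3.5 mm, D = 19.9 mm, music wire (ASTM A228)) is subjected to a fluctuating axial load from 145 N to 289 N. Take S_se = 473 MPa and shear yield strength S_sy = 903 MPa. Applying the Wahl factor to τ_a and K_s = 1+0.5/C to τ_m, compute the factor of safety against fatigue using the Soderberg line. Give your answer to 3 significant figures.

C = D/d = 19.9/3.5 = 5.6857; K_W = (4C−1)/(4C−4)+0.615/C = 1.2682; K_s = 1+0.5/C = 1.0879
F_a = (F_max−F_min)/2 = 72 N; F_m = (F_max+F_min)/2 = 217 N
τ_a = K_W·8F_aD/(πd³) = 1.2682 × 85.098 = 107.92 MPa
τ_m = K_s·8F_mD/(πd³) = 1.0879 × 256.48 = 279.03 MPa
Soderberg: 1/n_f = τ_a/S_se + τ_m/S_sy = 107.92/473 + 279.03/903 = 0.22817 + 0.30901 = 0.53717
n_f = 1/0.53717 = 1.862

1.86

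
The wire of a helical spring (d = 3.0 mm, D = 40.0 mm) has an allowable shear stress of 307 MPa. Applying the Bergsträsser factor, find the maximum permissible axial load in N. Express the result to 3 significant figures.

74.0 N

C = D/d = 40.0/3.0 = 13.3333
K_B = (4C+2)/(4C−3) = 55.333/50.333 = 1.0993
τ_max = K·8FD/(πd³) → F_max = τ_allow·πd³/(8DK)
F_max = 307·π·3.0³/(8·40.0·1.0993) = 26041/351.79 = 74.024 N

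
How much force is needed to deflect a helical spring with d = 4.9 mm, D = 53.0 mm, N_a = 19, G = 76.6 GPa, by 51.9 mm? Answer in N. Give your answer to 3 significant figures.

101 N

k = Gd⁴/(8D³N_a) = (76.6×10³)(4.9⁴)/(8·53.0³·19) = 1.9514 N/mm
F = k·δ = 1.9514 × 51.9 = 101.28 N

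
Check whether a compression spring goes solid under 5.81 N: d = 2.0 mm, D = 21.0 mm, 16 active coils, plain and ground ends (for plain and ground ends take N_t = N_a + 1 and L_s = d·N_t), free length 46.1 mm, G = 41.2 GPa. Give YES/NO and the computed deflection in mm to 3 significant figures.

NO, δ = 10.4 mm

k = Gd⁴/(8D³N_a) = (41.2×10³)(2.0⁴)/(8·21.0³·16) = 0.5561 N/mm
N_t = 17; L_s = 2.0·17 = 34 mm; δ_solid = L₀ − L_s = 46.1 − 34 = 12.1 mm
δ = F/k = 5.81/0.5561 = 10.448 mm
δ < δ_solid → spring does not go solid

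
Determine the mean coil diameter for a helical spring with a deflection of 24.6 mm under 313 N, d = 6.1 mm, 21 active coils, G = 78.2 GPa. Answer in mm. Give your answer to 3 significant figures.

37.0 mm

Required rate k = F/δ = 313/24.6 = 12.724 N/mm
D = (Gd⁴/(8N_a·k))^(1/3) = (78.2×10³·6.1⁴/(8·21·12.724))^(1/3)
  = (50653.3)^(1/3) = 37.0001 mm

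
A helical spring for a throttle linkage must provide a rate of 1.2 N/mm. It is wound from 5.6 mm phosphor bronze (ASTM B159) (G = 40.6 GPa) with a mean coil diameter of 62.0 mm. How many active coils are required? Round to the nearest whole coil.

N_a = Gd⁴/(8D³k) = (40.6×10³ × 5.6⁴)/(8 × 62.0³ × 1.2)
    = 3.99281e+07 / 2.28795e+06 = 17.45 → 17 coils

17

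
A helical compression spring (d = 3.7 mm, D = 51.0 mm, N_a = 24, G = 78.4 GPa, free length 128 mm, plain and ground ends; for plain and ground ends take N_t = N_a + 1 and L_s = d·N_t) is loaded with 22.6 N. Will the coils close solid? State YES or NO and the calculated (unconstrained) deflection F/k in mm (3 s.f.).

YES, δ = 39.2 mm

k = Gd⁴/(8D³N_a) = (78.4×10³)(3.7⁴)/(8·51.0³·24) = 0.57691 N/mm
N_t = 25; L_s = 3.7·25 = 92.5 mm; δ_solid = L₀ − L_s = 128 − 92.5 = 35.5 mm
δ = F/k = 22.6/0.57691 = 39.174 mm
δ ≥ δ_solid → spring goes solid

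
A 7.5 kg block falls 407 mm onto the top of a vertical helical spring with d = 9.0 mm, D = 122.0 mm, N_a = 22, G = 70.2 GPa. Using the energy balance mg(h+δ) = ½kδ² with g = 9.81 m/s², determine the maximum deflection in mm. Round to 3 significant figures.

261 mm

k = Gd⁴/(8D³N_a) = (70.2×10³)(9.0⁴)/(8·122.0³·22) = 1.4412 N/mm
W = mg = 7.5 × 9.81 = 73.575 N
½kδ² − Wδ − Wh = 0 → δ = (W + √(W² + 2kWh))/k
δ = (73.575 + √(5413.3 + 86311.7))/1.4412 = (73.575 + 302.86)/1.4412 = 261.2 mm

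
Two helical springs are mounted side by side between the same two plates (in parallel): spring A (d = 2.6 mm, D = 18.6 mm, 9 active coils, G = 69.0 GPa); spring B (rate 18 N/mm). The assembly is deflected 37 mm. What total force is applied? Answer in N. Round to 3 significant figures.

918 N

k_A = Gd⁴/(8D³N_a) = (69.0×10³)(2.6⁴)/(8·18.6³·9) = 6.8057 N/mm
Parallel: k_eq = 6.8057 + 18 = 24.806 N/mm
F = k_eq·δ = 24.806·37 = 917.81 N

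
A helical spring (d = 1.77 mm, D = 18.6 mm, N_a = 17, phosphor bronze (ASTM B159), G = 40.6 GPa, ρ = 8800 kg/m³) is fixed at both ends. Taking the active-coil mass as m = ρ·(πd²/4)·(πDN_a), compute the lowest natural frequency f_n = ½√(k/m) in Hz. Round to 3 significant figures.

k = Gd⁴/(8D³N_a) = (40.6×10³)(1.77⁴)/(8·18.6³·17) = 0.45535 N/mm = 455.35 N/m
Wire length L = πDN_a = π·18.6·17 = 993.37 mm
m = ρ·(πd²/4)·L = 8800 × 2.4606×10⁻⁶ m² × 0.99337 m = 0.02151 kg
f_n = ½√(k/m) = 0.5·√(455.35/0.02151) = 0.5·√(21169) = 72.749 Hz

72.7 Hz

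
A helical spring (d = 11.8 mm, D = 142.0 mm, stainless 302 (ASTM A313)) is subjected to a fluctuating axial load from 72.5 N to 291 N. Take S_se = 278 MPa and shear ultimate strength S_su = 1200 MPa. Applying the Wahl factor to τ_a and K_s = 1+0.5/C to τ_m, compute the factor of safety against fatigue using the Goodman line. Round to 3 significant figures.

C = D/d = 142.0/11.8 = 12.0339; K_W = (4C−1)/(4C−4)+0.615/C = 1.1191; K_s = 1+0.5/C = 1.0415
F_a = (F_max−F_min)/2 = 109.25 N; F_m = (F_max+F_min)/2 = 181.75 N
τ_a = K_W·8F_aD/(πd³) = 1.1191 × 24.044 = 26.907 MPa
τ_m = K_s·8F_mD/(πd³) = 1.0415 × 40 = 41.662 MPa
Goodman: 1/n_f = τ_a/S_se + τ_m/S_su = 26.907/278 + 41.662/1200 = 0.09679 + 0.03472 = 0.13151
n_f = 1/0.13151 = 7.604

7.60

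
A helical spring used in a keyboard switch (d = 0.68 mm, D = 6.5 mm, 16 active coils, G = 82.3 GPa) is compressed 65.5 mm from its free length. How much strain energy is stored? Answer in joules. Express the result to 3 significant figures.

k = Gd⁴/(8D³N_a) = (82.3×10³)(0.68⁴)/(8·6.5³·16) = 0.50059 N/mm
U = ½kδ² = 0.5 × 0.50059 × 65.5² = 1073.8 N·mm = 1.0738 J

1.07 J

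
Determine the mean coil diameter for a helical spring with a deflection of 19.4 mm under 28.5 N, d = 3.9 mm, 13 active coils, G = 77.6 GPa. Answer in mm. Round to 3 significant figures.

Required rate k = F/δ = 28.5/19.4 = 1.4691 N/mm
D = (Gd⁴/(8N_a·k))^(1/3) = (77.6×10³·3.9⁴/(8·13·1.4691))^(1/3)
  = (117502)^(1/3) = 48.9795 mm

49.0 mm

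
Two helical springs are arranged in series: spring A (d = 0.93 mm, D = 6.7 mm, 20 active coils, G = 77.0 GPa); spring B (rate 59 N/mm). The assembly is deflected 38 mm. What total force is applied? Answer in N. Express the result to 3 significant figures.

44.6 N

k_A = Gd⁴/(8D³N_a) = (77.0×10³)(0.93⁴)/(8·6.7³·20) = 1.197 N/mm
Series: 1/k_eq = 1/1.197 + 1/59 = 0.8524; k_eq = 1.1732 N/mm
F = k_eq·δ = 1.1732·38 = 44.58 N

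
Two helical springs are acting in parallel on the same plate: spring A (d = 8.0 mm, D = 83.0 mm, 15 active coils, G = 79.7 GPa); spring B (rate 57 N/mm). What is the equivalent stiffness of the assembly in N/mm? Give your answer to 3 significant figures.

k_A = Gd⁴/(8D³N_a) = (79.7×10³)(8.0⁴)/(8·83.0³·15) = 4.7578 N/mm
Parallel: k_eq = 4.7578 + 57 = 61.758 N/mm

61.8 N/mm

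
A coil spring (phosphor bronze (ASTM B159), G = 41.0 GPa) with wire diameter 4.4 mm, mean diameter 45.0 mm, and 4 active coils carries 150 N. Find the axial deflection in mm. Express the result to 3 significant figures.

k = Gd⁴/(8D³N_a) = (41.0×10³)(4.4⁴)/(8·45.0³·4) = 5.27 N/mm
δ = F/k = 150 / 5.27 = 28.463 mm

28.5 mm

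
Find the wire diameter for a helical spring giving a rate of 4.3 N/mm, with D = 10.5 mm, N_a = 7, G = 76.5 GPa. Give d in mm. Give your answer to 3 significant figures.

1.38 mm

d = (8D³N_a·k / G)^(1/4) = (8·10.5³·7·4.3 / (76.5×10³))^0.25
  = (3.6439)^0.25 = 1.3816 mm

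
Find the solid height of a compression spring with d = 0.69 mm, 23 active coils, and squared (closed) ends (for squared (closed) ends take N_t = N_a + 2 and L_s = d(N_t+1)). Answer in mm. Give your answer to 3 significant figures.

squared (closed) ends: N_t = N_a + 2 = 23 + 2 = 25
L_s = d·(N_t+1) = 0.69 × 26 = 17.94 mm

17.9 mm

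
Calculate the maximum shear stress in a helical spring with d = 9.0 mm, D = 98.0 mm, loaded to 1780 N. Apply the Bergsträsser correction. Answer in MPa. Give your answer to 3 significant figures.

Spring index C = D/d = 98.0/9.0 = 10.8889
K_B = (4C+2)/(4C−3) = 45.556/40.556 = 1.1233
τ₀ = 8FD/(πd³) = 8·1780·98.0/(π·9.0³) = 1.39552e+06/2290.2 = 609.34 MPa
τ_max = K·τ₀ = 1.1233 × 609.34 = 684.46 MPa

684 MPa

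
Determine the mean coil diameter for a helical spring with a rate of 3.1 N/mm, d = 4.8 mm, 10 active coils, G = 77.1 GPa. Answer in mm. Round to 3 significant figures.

54.9 mm

D = (Gd⁴/(8N_a·k))^(1/3) = (77.1×10³·4.8⁴/(8·10·3.1))^(1/3)
  = (165032)^(1/3) = 54.8516 mm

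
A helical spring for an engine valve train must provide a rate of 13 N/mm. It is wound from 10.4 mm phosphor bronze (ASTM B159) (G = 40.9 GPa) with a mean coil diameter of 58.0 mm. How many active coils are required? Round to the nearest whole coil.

24

N_a = Gd⁴/(8D³k) = (40.9×10³ × 10.4⁴)/(8 × 58.0³ × 13)
    = 4.78472e+08 / 2.02916e+07 = 23.58 → 24 coils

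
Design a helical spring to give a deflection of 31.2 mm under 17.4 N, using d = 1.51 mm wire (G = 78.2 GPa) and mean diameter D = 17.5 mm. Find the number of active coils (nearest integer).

Required rate k = F/δ = 17.4/31.2 = 0.55769 N/mm
N_a = Gd⁴/(8D³k) = (78.2×10³ × 1.51⁴)/(8 × 17.5³ × 0.55769)
    = 406551 / 23911.1 = 17 → 17 coils

17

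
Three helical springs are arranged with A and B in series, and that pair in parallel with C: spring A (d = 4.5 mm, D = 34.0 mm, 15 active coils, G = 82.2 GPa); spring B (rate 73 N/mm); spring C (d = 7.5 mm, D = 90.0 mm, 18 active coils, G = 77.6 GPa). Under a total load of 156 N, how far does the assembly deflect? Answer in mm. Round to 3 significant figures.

k_A = Gd⁴/(8D³N_a) = (82.2×10³)(4.5⁴)/(8·34.0³·15) = 7.1467 N/mm
k_C = Gd⁴/(8D³N_a) = (77.6×10³)(7.5⁴)/(8·90.0³·18) = 2.3389 N/mm
Springs A,B series: k_AB = 1/(1/7.1467+1/73) = 6.5094 N/mm; parallel with C: k_eq = 6.5094+2.3389 = 8.8483 N/mm
δ = F/k_eq = 156/8.8483 = 17.63 mm

17.6 mm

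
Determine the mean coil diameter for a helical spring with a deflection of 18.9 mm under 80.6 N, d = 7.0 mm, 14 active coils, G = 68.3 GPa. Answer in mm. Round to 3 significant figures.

Required rate k = F/δ = 80.6/18.9 = 4.2646 N/mm
D = (Gd⁴/(8N_a·k))^(1/3) = (68.3×10³·7.0⁴/(8·14·4.2646))^(1/3)
  = (343338)^(1/3) = 70.0230 mm

70.0 mm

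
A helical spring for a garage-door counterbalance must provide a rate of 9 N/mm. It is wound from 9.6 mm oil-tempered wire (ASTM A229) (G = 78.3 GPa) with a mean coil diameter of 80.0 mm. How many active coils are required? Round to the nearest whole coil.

N_a = Gd⁴/(8D³k) = (78.3×10³ × 9.6⁴)/(8 × 80.0³ × 9)
    = 6.65038e+08 / 3.6864e+07 = 18.04 → 18 coils

18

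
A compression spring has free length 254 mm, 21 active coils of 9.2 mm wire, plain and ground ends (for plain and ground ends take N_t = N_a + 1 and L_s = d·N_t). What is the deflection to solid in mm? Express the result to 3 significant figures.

51.6 mm

N_t = 22; L_s = 9.2·22 = 202.4 mm
δ_solid = L₀ − L_s = 254 − 202.4 = 51.6 mm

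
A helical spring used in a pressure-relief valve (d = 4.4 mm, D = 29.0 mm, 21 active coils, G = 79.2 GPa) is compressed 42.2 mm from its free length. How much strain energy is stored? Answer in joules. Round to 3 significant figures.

6.45 J

k = Gd⁴/(8D³N_a) = (79.2×10³)(4.4⁴)/(8·29.0³·21) = 7.2449 N/mm
U = ½kδ² = 0.5 × 7.2449 × 42.2² = 6451 N·mm = 6.451 J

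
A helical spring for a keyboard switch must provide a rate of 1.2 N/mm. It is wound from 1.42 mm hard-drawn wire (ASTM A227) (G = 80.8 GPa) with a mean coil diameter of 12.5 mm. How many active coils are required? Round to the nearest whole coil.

N_a = Gd⁴/(8D³k) = (80.8×10³ × 1.42⁴)/(8 × 12.5³ × 1.2)
    = 328522 / 18750 = 17.52 → 18 coils

18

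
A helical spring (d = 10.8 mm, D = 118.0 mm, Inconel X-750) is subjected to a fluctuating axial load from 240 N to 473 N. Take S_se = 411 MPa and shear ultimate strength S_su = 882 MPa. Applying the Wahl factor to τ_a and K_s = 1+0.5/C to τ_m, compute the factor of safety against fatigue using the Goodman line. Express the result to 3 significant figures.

C = D/d = 118.0/10.8 = 10.9259; K_W = (4C−1)/(4C−4)+0.615/C = 1.1318; K_s = 1+0.5/C = 1.0458
F_a = (F_max−F_min)/2 = 116.5 N; F_m = (F_max+F_min)/2 = 356.5 N
τ_a = K_W·8F_aD/(πd³) = 1.1318 × 27.789 = 31.453 MPa
τ_m = K_s·8F_mD/(πd³) = 1.0458 × 85.037 = 88.929 MPa
Goodman: 1/n_f = τ_a/S_se + τ_m/S_su = 31.453/411 + 88.929/882 = 0.07653 + 0.10083 = 0.17736
n_f = 1/0.17736 = 5.638

5.64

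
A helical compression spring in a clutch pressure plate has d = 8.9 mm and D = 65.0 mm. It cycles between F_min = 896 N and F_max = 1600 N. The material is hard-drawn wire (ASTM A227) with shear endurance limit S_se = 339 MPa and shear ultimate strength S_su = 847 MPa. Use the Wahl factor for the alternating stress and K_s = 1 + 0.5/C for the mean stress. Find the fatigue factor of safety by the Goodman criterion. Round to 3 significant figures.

1.51

C = D/d = 65.0/8.9 = 7.3034; K_W = (4C−1)/(4C−4)+0.615/C = 1.2032; K_s = 1+0.5/C = 1.0685
F_a = (F_max−F_min)/2 = 352 N; F_m = (F_max+F_min)/2 = 1248 N
τ_a = K_W·8F_aD/(πd³) = 1.2032 × 82.647 = 99.44 MPa
τ_m = K_s·8F_mD/(πd³) = 1.0685 × 293.02 = 313.08 MPa
Goodman: 1/n_f = τ_a/S_se + τ_m/S_su = 99.44/339 + 313.08/847 = 0.29333 + 0.36964 = 0.66297
n_f = 1/0.66297 = 1.508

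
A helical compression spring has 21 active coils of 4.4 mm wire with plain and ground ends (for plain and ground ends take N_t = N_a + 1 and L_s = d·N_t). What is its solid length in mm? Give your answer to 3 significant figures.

plain and ground ends: N_t = N_a + 1 = 21 + 1 = 22
L_s = d·N_t = 4.4 × 22 = 96.8 mm

96.8 mm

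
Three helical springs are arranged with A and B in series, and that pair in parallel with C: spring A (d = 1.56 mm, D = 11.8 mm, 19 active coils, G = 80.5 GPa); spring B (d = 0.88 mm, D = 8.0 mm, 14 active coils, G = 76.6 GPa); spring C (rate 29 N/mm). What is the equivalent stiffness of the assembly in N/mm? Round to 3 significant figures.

29.6 N/mm

k_A = Gd⁴/(8D³N_a) = (80.5×10³)(1.56⁴)/(8·11.8³·19) = 1.909 N/mm
k_B = Gd⁴/(8D³N_a) = (76.6×10³)(0.88⁴)/(8·8.0³·14) = 0.80107 N/mm
Springs A,B series: k_AB = 1/(1/1.909+1/0.80107) = 0.56428 N/mm; parallel with C: k_eq = 0.56428+29 = 29.564 N/mm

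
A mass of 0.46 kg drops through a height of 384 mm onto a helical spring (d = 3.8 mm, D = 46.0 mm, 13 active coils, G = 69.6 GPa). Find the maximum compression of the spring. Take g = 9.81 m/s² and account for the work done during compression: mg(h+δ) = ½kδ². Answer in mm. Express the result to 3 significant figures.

k = Gd⁴/(8D³N_a) = (69.6×10³)(3.8⁴)/(8·46.0³·13) = 1.4336 N/mm
W = mg = 0.46 × 9.81 = 4.5126 N
½kδ² − Wδ − Wh = 0 → δ = (W + √(W² + 2kWh))/k
δ = (4.5126 + √(20.364 + 4968.49))/1.4336 = (4.5126 + 70.632)/1.4336 = 52.416 mm

52.4 mm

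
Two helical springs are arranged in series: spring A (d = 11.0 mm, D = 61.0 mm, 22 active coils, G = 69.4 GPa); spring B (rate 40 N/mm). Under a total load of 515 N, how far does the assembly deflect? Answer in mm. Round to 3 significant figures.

33.1 mm

k_A = Gd⁴/(8D³N_a) = (69.4×10³)(11.0⁴)/(8·61.0³·22) = 25.435 N/mm
Series: 1/k_eq = 1/25.435 + 1/40 = 0.064316; k_eq = 15.548 N/mm
δ = F/k_eq = 515/15.548 = 33.123 mm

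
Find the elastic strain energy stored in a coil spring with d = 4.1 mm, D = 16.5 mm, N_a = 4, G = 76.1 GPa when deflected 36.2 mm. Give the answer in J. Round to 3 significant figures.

98.0 J

k = Gd⁴/(8D³N_a) = (76.1×10³)(4.1⁴)/(8·16.5³·4) = 149.6 N/mm
U = ½kδ² = 0.5 × 149.6 × 36.2² = 98018 N·mm = 98.018 J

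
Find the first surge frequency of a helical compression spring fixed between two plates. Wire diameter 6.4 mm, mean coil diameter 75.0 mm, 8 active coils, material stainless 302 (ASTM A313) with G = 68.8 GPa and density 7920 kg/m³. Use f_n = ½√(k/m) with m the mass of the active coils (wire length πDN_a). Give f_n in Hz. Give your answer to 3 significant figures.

k = Gd⁴/(8D³N_a) = (68.8×10³)(6.4⁴)/(8·75.0³·8) = 4.2751 N/mm = 4275.1 N/m
Wire length L = πDN_a = π·75.0·8 = 1885 mm
m = ρ·(πd²/4)·L = 7920 × 32.17×10⁻⁶ m² × 1.885 m = 0.48026 kg
f_n = ½√(k/m) = 0.5·√(4275.1/0.48026) = 0.5·√(8901.6) = 47.174 Hz

47.2 Hz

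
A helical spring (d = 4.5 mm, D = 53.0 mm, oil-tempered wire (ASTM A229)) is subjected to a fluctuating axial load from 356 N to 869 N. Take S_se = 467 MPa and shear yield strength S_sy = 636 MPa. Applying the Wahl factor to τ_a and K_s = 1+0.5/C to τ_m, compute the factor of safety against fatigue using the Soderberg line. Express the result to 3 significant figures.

C = D/d = 53.0/4.5 = 11.7778; K_W = (4C−1)/(4C−4)+0.615/C = 1.1218; K_s = 1+0.5/C = 1.0425
F_a = (F_max−F_min)/2 = 256.5 N; F_m = (F_max+F_min)/2 = 612.5 N
τ_a = K_W·8F_aD/(πd³) = 1.1218 × 379.9 = 426.17 MPa
τ_m = K_s·8F_mD/(πd³) = 1.0425 × 907.16 = 945.67 MPa
Soderberg: 1/n_f = τ_a/S_se + τ_m/S_sy = 426.17/467 + 945.67/636 = 0.91257 + 1.48691 = 2.3995
n_f = 1/2.3995 = 0.4168

0.417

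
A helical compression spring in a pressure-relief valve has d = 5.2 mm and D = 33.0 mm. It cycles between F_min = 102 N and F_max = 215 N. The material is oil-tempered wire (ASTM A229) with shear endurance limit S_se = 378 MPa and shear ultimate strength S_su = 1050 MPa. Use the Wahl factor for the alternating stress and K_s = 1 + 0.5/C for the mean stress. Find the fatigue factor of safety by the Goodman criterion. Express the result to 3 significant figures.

C = D/d = 33.0/5.2 = 6.3462; K_W = (4C−1)/(4C−4)+0.615/C = 1.2372; K_s = 1+0.5/C = 1.0788
F_a = (F_max−F_min)/2 = 56.5 N; F_m = (F_max+F_min)/2 = 158.5 N
τ_a = K_W·8F_aD/(πd³) = 1.2372 × 33.767 = 41.776 MPa
τ_m = K_s·8F_mD/(πd³) = 1.0788 × 94.727 = 102.19 MPa
Goodman: 1/n_f = τ_a/S_se + τ_m/S_su = 41.776/378 + 102.19/1050 = 0.11052 + 0.09732 = 0.20784
n_f = 1/0.20784 = 4.811

4.81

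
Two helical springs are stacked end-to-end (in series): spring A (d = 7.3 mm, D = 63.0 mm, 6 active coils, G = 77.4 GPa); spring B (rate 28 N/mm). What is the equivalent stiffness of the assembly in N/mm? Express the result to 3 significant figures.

11.1 N/mm

k_A = Gd⁴/(8D³N_a) = (77.4×10³)(7.3⁴)/(8·63.0³·6) = 18.313 N/mm
Series: 1/k_eq = 1/18.313 + 1/28 = 0.090319; k_eq = 11.072 N/mm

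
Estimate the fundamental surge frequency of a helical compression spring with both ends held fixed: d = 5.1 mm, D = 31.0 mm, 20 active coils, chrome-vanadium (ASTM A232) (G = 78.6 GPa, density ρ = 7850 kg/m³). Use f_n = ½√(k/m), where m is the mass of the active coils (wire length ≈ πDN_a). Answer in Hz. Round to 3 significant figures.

94.5 Hz

k = Gd⁴/(8D³N_a) = (78.6×10³)(5.1⁴)/(8·31.0³·20) = 11.156 N/mm = 11156 N/m
Wire length L = πDN_a = π·31.0·20 = 1947.8 mm
m = ρ·(πd²/4)·L = 7850 × 20.428×10⁻⁶ m² × 1.9478 m = 0.31235 kg
f_n = ½√(k/m) = 0.5·√(11156/0.31235) = 0.5·√(35715) = 94.493 Hz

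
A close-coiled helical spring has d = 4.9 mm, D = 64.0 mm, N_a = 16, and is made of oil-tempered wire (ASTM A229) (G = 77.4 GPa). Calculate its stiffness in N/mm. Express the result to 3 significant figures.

k = Gd⁴/(8D³N_a) = (77.4×10³ × 4.9⁴) / (8 × 64.0³ × 16)
  = 4.46196e+07 / 3.35544e+07 = 1.3298 N/mm

1.33 N/mm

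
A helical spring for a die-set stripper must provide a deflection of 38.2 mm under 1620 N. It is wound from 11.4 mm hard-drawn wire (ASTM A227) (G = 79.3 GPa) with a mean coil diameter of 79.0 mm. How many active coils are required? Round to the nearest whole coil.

8

Required rate k = F/δ = 1620/38.2 = 42.408 N/mm
N_a = Gd⁴/(8D³k) = (79.3×10³ × 11.4⁴)/(8 × 79.0³ × 42.408)
    = 1.33935e+09 / 1.67272e+08 = 8.007 → 8 coils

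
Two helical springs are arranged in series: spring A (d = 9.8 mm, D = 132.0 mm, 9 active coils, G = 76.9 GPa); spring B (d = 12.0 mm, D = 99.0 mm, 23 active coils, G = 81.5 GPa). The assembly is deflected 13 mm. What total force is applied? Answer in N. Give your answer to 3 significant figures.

k_A = Gd⁴/(8D³N_a) = (76.9×10³)(9.8⁴)/(8·132.0³·9) = 4.2833 N/mm
k_B = Gd⁴/(8D³N_a) = (81.5×10³)(12.0⁴)/(8·99.0³·23) = 9.4658 N/mm
Series: 1/k_eq = 1/4.2833 + 1/9.4658 = 0.33911; k_eq = 2.9489 N/mm
F = k_eq·δ = 2.9489·13 = 38.336 N

38.3 N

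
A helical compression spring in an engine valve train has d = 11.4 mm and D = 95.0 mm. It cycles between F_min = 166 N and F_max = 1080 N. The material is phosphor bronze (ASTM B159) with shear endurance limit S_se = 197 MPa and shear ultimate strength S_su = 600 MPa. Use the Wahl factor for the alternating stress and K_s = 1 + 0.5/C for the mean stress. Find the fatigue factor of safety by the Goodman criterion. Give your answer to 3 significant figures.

1.60

C = D/d = 95.0/11.4 = 8.3333; K_W = (4C−1)/(4C−4)+0.615/C = 1.1761; K_s = 1+0.5/C = 1.0600
F_a = (F_max−F_min)/2 = 457 N; F_m = (F_max+F_min)/2 = 623 N
τ_a = K_W·8F_aD/(πd³) = 1.1761 × 74.622 = 87.761 MPa
τ_m = K_s·8F_mD/(πd³) = 1.0600 × 101.73 = 107.83 MPa
Goodman: 1/n_f = τ_a/S_se + τ_m/S_su = 87.761/197 + 107.83/600 = 0.44549 + 0.17972 = 0.6252
n_f = 1/0.6252 = 1.599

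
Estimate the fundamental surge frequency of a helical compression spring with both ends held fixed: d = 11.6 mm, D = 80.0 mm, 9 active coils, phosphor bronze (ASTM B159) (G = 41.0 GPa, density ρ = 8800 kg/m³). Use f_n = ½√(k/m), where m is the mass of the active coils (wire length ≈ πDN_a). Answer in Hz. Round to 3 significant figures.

k = Gd⁴/(8D³N_a) = (41.0×10³)(11.6⁴)/(8·80.0³·9) = 20.138 N/mm = 20138 N/m
Wire length L = πDN_a = π·80.0·9 = 2261.9 mm
m = ρ·(πd²/4)·L = 8800 × 105.68×10⁻⁶ m² × 2.2619 m = 2.1036 kg
f_n = ½√(k/m) = 0.5·√(20138/2.1036) = 0.5·√(9572.9) = 48.921 Hz

48.9 Hz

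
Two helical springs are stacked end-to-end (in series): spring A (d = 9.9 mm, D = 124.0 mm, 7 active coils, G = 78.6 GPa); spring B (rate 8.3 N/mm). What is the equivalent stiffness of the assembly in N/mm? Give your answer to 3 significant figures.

3.82 N/mm

k_A = Gd⁴/(8D³N_a) = (78.6×10³)(9.9⁴)/(8·124.0³·7) = 7.0715 N/mm
Series: 1/k_eq = 1/7.0715 + 1/8.3 = 0.2619; k_eq = 3.8183 N/mm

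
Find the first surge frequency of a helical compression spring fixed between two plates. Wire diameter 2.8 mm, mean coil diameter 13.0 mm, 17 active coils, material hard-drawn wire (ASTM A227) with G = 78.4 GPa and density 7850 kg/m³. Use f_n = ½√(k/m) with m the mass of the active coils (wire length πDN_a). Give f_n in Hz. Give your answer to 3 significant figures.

k = Gd⁴/(8D³N_a) = (78.4×10³)(2.8⁴)/(8·13.0³·17) = 16.128 N/mm = 16128 N/m
Wire length L = πDN_a = π·13.0·17 = 694.29 mm
m = ρ·(πd²/4)·L = 7850 × 6.1575×10⁻⁶ m² × 0.69429 m = 0.03356 kg
f_n = ½√(k/m) = 0.5·√(16128/0.03356) = 0.5·√(4.8058e+05) = 346.62 Hz

347 Hz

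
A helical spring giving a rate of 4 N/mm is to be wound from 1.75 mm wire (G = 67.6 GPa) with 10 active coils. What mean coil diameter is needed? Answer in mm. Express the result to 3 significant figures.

D = (Gd⁴/(8N_a·k))^(1/3) = (67.6×10³·1.75⁴/(8·10·4))^(1/3)
  = (1981.29)^(1/3) = 12.5598 mm

12.6 mm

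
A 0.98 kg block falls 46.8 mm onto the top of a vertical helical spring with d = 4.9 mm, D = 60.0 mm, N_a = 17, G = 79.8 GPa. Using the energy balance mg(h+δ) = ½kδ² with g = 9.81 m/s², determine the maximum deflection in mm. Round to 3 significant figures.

30.9 mm

k = Gd⁴/(8D³N_a) = (79.8×10³)(4.9⁴)/(8·60.0³·17) = 1.566 N/mm
W = mg = 0.98 × 9.81 = 9.6138 N
½kδ² − Wδ − Wh = 0 → δ = (W + √(W² + 2kWh))/k
δ = (9.6138 + √(92.425 + 1409.18))/1.566 = (9.6138 + 38.751)/1.566 = 30.884 mm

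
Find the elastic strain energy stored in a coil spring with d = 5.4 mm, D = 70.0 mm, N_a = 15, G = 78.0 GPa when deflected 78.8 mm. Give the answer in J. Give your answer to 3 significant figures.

5.00 J

k = Gd⁴/(8D³N_a) = (78.0×10³)(5.4⁴)/(8·70.0³·15) = 1.6114 N/mm
U = ½kδ² = 0.5 × 1.6114 × 78.8² = 5002.8 N·mm = 5.0028 J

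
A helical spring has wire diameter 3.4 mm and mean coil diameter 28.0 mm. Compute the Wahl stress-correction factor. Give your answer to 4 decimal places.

1.1783

C = D/d = 28.0/3.4 = 8.2353
K_W = (4C−1)/(4C−4) + 0.615/C = 31.941/28.941 + 0.0747 = 1.1783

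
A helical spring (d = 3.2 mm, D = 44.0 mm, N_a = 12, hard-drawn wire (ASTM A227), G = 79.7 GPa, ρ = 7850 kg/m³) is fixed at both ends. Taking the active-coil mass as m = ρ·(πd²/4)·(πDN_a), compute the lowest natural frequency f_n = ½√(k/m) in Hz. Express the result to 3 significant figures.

k = Gd⁴/(8D³N_a) = (79.7×10³)(3.2⁴)/(8·44.0³·12) = 1.0219 N/mm = 1021.9 N/m
Wire length L = πDN_a = π·44.0·12 = 1658.8 mm
m = ρ·(πd²/4)·L = 7850 × 8.0425×10⁻⁶ m² × 1.6588 m = 0.10472 kg
f_n = ½√(k/m) = 0.5·√(1021.9/0.10472) = 0.5·√(9758.6) = 49.393 Hz

49.4 Hz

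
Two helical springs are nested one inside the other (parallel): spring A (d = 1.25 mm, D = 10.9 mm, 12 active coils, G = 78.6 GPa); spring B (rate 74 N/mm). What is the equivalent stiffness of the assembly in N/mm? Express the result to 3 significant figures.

75.5 N/mm

k_A = Gd⁴/(8D³N_a) = (78.6×10³)(1.25⁴)/(8·10.9³·12) = 1.5435 N/mm
Parallel: k_eq = 1.5435 + 74 = 75.544 N/mm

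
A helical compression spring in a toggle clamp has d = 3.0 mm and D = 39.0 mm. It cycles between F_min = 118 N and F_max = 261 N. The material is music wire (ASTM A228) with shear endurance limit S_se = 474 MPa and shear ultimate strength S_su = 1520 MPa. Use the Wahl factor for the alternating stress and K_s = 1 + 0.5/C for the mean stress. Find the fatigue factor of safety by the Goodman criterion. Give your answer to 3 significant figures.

C = D/d = 39.0/3.0 = 13.0000; K_W = (4C−1)/(4C−4)+0.615/C = 1.1098; K_s = 1+0.5/C = 1.0385
F_a = (F_max−F_min)/2 = 71.5 N; F_m = (F_max+F_min)/2 = 189.5 N
τ_a = K_W·8F_aD/(πd³) = 1.1098 × 262.99 = 291.87 MPa
τ_m = K_s·8F_mD/(πd³) = 1.0385 × 697.03 = 723.84 MPa
Goodman: 1/n_f = τ_a/S_se + τ_m/S_su = 291.87/474 + 723.84/1520 = 0.61577 + 0.47621 = 1.092
n_f = 1/1.092 = 0.9158

0.916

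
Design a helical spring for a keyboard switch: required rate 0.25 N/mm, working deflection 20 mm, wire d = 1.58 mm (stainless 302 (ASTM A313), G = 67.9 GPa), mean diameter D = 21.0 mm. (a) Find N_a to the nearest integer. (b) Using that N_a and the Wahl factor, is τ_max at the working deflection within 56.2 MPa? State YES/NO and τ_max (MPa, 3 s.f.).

(a) 23 coils; (b) NO, τ_max = 74.6 MPa

N_a = Gd⁴/(8D³k) = (67.9×10³)(1.58⁴)/(8·21.0³·0.25) = 22.85 → N_a = 23
Actual rate k = Gd⁴/(8D³·23) = 0.24833 N/mm
Working load F = kδ = 0.24833·20 = 4.9665 N
C = 21.0/1.58 = 13.2911; K_W = (4C−1)/(4C−4)+0.615/C = 1.1073
τ_max = K_W·8FD/(πd³) = 1.1073·67.335 = 74.559 MPa
τ_max > 56.2 MPa → exceeds allowable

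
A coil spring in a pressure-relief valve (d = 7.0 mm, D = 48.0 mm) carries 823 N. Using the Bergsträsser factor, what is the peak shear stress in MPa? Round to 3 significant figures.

353 MPa

Spring index C = D/d = 48.0/7.0 = 6.8571
K_B = (4C+2)/(4C−3) = 29.429/24.429 = 1.2047
τ₀ = 8FD/(πd³) = 8·823·48.0/(π·7.0³) = 316032/1077.6 = 293.28 MPa
τ_max = K·τ₀ = 1.2047 × 293.28 = 353.31 MPa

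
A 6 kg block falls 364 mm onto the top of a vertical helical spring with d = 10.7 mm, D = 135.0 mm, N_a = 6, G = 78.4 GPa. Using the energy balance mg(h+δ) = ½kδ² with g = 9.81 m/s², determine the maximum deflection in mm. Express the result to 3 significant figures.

77.3 mm

k = Gd⁴/(8D³N_a) = (78.4×10³)(10.7⁴)/(8·135.0³·6) = 8.7018 N/mm
W = mg = 6 × 9.81 = 58.86 N
½kδ² − Wδ − Wh = 0 → δ = (W + √(W² + 2kWh))/k
δ = (58.86 + √(3464.5 + 372872))/8.7018 = (58.86 + 613.46)/8.7018 = 77.263 mm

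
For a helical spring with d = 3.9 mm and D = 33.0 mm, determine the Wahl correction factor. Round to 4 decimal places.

C = D/d = 33.0/3.9 = 8.4615
K_W = (4C−1)/(4C−4) + 0.615/C = 32.846/29.846 + 0.0727 = 1.1732

1.1732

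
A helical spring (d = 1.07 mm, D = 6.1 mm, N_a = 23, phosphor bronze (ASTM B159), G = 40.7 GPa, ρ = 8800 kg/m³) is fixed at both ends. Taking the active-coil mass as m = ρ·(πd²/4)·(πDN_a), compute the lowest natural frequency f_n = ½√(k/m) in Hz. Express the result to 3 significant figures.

k = Gd⁴/(8D³N_a) = (40.7×10³)(1.07⁴)/(8·6.1³·23) = 1.2774 N/mm = 1277.4 N/m
Wire length L = πDN_a = π·6.1·23 = 440.77 mm
m = ρ·(πd²/4)·L = 8800 × 0.8992×10⁻⁶ m² × 0.44077 m = 0.0034878 kg
f_n = ½√(k/m) = 0.5·√(1277.4/0.0034878) = 0.5·√(3.6625e+05) = 302.59 Hz

303 Hz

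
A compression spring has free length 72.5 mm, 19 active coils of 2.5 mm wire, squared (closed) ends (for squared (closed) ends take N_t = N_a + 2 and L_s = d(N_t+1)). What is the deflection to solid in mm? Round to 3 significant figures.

N_t = 21; L_s = 2.5·22 = 55 mm
δ_solid = L₀ − L_s = 72.5 − 55 = 17.5 mm

17.5 mm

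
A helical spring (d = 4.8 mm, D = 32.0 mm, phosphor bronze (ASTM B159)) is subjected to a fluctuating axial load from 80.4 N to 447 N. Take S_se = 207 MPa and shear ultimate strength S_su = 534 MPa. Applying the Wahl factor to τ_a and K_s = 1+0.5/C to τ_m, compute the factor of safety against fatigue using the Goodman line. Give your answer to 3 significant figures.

C = D/d = 32.0/4.8 = 6.6667; K_W = (4C−1)/(4C−4)+0.615/C = 1.2246; K_s = 1+0.5/C = 1.0750
F_a = (F_max−F_min)/2 = 183.3 N; F_m = (F_max+F_min)/2 = 263.7 N
τ_a = K_W·8F_aD/(πd³) = 1.2246 × 135.06 = 165.4 MPa
τ_m = K_s·8F_mD/(πd³) = 1.0750 × 194.3 = 208.87 MPa
Goodman: 1/n_f = τ_a/S_se + τ_m/S_su = 165.4/207 + 208.87/534 = 0.79901 + 0.39115 = 1.1902
n_f = 1/1.1902 = 0.8402

0.840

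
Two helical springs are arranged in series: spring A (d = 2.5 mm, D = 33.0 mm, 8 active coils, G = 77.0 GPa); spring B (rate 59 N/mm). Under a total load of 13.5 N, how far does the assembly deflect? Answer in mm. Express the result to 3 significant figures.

10.6 mm

k_A = Gd⁴/(8D³N_a) = (77.0×10³)(2.5⁴)/(8·33.0³·8) = 1.3078 N/mm
Series: 1/k_eq = 1/1.3078 + 1/59 = 0.78161; k_eq = 1.2794 N/mm
δ = F/k_eq = 13.5/1.2794 = 10.552 mm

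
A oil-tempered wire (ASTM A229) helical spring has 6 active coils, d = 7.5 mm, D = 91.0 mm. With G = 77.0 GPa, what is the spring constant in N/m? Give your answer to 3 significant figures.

k = Gd⁴/(8D³N_a) = (77.0×10³ × 7.5⁴) / (8 × 91.0³ × 6)
  = 2.43633e+08 / 3.61714e+07 = 6.7355 N/mm = 6735.5 N/m

6740 N/m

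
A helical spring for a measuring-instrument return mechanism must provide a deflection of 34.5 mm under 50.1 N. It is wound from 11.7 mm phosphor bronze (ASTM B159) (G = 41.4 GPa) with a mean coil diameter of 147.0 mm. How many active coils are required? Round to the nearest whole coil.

Required rate k = F/δ = 50.1/34.5 = 1.4522 N/mm
N_a = Gd⁴/(8D³k) = (41.4×10³ × 11.7⁴)/(8 × 147.0³ × 1.4522)
    = 7.75789e+08 / 3.69029e+07 = 21.02 → 21 coils

21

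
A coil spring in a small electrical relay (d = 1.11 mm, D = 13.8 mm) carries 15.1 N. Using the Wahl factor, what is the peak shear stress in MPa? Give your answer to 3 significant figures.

Spring index C = D/d = 13.8/1.11 = 12.4324
K_W = (4C−1)/(4C−4) + 0.615/C = 48.730/45.730 + 0.0495 = 1.1151
τ₀ = 8FD/(πd³) = 8·15.1·13.8/(π·1.11³) = 1667.04/4.2965 = 388 MPa
τ_max = K·τ₀ = 1.1151 × 388 = 432.64 MPa

433 MPa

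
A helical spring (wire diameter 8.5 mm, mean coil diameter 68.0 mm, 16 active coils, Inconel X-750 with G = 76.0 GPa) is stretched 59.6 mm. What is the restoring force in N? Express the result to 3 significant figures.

587 N

k = Gd⁴/(8D³N_a) = (76.0×10³)(8.5⁴)/(8·68.0³·16) = 9.8572 N/mm
F = k·δ = 9.8572 × 59.6 = 587.49 N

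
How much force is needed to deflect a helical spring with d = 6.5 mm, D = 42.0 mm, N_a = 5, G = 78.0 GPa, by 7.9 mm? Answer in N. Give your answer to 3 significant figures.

371 N

k = Gd⁴/(8D³N_a) = (78.0×10³)(6.5⁴)/(8·42.0³·5) = 46.983 N/mm
F = k·δ = 46.983 × 7.9 = 371.17 N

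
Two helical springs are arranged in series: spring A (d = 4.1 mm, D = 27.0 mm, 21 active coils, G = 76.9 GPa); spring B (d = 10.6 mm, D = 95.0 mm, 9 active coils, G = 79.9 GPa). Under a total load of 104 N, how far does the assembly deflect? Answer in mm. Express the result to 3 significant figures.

k_A = Gd⁴/(8D³N_a) = (76.9×10³)(4.1⁴)/(8·27.0³·21) = 6.5714 N/mm
k_B = Gd⁴/(8D³N_a) = (79.9×10³)(10.6⁴)/(8·95.0³·9) = 16.341 N/mm
Series: 1/k_eq = 1/6.5714 + 1/16.341 = 0.21337; k_eq = 4.6867 N/mm
δ = F/k_eq = 104/4.6867 = 22.191 mm

22.2 mm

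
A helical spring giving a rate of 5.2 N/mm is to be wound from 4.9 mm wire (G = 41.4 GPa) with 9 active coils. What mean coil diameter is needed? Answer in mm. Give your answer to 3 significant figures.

39.9 mm

D = (Gd⁴/(8N_a·k))^(1/3) = (41.4×10³·4.9⁴/(8·9·5.2))^(1/3)
  = (63745.4)^(1/3) = 39.9469 mm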